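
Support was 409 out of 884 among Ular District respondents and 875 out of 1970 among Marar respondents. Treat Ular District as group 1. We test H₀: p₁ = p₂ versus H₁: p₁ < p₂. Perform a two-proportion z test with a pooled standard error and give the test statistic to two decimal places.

z = 0.92

p̂₁ = 409/884 ≈ 0.4627, p̂₂ = 875/1970 ≈ 0.4442.
Pooled p̂ = (409+875)/(884+1970) = 1284/2854 = 0.4499.
SE = √(p̂(1−p̂)(1/n₁+1/n₂)) = √(0.4499·0.5501·0.00163884) = √(0.000405595) = 0.0201.
z = (0.4627 − 0.4442)/0.0201 = 0.0185/0.0201 = 0.92.
p-value = P(Z < 0.919) ≈ 0.8209.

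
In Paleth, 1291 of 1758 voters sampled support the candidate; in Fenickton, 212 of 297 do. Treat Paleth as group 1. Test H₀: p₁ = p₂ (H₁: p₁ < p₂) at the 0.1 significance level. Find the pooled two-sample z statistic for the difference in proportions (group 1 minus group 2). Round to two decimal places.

z = 0.74

p̂₁ = 1291/1758 = 0.7344, p̂₂ = 212/297 = 0.7138.
Pooled p̂ = (1291+212)/(1758+297) = 1503/2055 = 0.7314.
SE = √(0.19646 × 0.00393583) = 0.0278.
z = (0.7344 − 0.7138)/0.0278 = 0.0206/0.0278 = 0.74.
p-value = P(Z < 0.739) ≈ 0.7701, so at α = 0.1 we fail to reject H₀.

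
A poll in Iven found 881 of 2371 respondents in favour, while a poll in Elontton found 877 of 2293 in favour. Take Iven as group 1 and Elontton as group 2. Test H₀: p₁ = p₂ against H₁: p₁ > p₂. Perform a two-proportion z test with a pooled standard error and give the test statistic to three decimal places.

p̂₁ = 881/2371 = 0.37157, p̂₂ = 877/2293 = 0.38247.
Pooled p̂ = (881+877)/(2371+2293) = 1758/4664 = 0.37693.
SE = √(p̂(1−p̂)(1/n₁+1/n₂)) = √(0.37693·0.62307·0.000857873) = √(0.000201475) = 0.01419.
z = (0.37157 − 0.38247)/0.01419 = -0.01090/0.01419 = -0.768.
p-value = P(Z > -0.768) ≈ 0.7786.

z = -0.768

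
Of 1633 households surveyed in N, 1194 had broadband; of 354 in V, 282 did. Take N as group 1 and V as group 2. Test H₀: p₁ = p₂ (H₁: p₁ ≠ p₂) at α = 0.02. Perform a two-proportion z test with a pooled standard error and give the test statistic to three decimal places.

p̂₁ = 1194/1633 ≈ 0.73117, p̂₂ = 282/354 ≈ 0.79661.
Pooled p̂ = (1194+282)/(1633+354) = 1476/1987 = 0.74283.
SE = √(p̂(1−p̂)(1/n₁+1/n₂)) = √(0.74283·0.25717·0.00343723) = √(0.000656629) = 0.02562.
z = (0.73117 − 0.79661)/0.02562 = -0.06544/0.02562 = -2.554.
p-value = 2·P(Z > 2.554) ≈ 0.0107; since p < α = 0.02, reject H₀.

z = -2.554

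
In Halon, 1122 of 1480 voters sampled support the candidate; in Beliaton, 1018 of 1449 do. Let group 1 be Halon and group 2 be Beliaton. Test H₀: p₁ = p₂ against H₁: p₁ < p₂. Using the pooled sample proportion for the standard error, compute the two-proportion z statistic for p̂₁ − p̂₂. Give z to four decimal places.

z = 3.3884

p̂₁ = 1122/1480 = 0.7581081, p̂₂ = 1018/1449 = 0.7025535.
Pooled p̂ = (1122+1018)/(1480+1449) = 2140/2929 = 0.7306248.
SE = √(p̂(1−p̂)(1/n₁+1/n₂)) = √(0.7306248·0.2693752·0.00136581) = √(0.000268807) = 0.0163953.
z = (0.7581081 − 0.7025535)/0.0163953 = 0.0555546/0.0163953 = 3.3884.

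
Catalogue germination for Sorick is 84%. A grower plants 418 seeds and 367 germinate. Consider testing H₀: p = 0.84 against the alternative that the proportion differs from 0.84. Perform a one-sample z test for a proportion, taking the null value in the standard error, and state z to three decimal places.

p̂ = 367/418 ≈ 0.87799.
Under H₀, SE = √(0.84·0.16/418) = √(0.000321531) = 0.01793.
z = (0.87799 − 0.84)/0.01793 = 0.03799/0.01793 = 2.119.

z = 2.119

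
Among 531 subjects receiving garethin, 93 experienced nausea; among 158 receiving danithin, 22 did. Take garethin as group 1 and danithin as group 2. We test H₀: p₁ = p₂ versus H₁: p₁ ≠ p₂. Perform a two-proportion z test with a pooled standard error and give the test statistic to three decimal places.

p̂₁ = 93/531 ≈ 0.17514, p̂₂ = 22/158 ≈ 0.13924.
Pooled p̂ = (93+22)/(531+158) = 115/689 = 0.16691.
SE = √(0.13905 × 0.00821235) = 0.03379.
z = (0.17514 − 0.13924)/0.03379 = 0.03590/0.03379 = 1.062.

z = 1.062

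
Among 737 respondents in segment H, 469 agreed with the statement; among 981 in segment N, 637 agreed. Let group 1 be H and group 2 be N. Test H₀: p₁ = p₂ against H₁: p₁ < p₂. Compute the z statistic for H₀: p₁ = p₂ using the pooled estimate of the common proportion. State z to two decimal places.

p̂₁ = 469/737 ≈ 0.63636, p̂₂ = 637/981 ≈ 0.64934.
Pooled p̂ = (469+637)/(737+981) = 1106/1718 = 0.64377.
SE = √(p̂(1−p̂)(1/n₁+1/n₂)) = √(0.64377·0.35623·0.00237622) = √(0.000544938) = 0.02334.
z = (0.63636 − 0.64934)/0.02334 = -0.01298/0.02334 = -0.56.
p-value = P(Z < -0.556) ≈ 0.2892.

z = -0.56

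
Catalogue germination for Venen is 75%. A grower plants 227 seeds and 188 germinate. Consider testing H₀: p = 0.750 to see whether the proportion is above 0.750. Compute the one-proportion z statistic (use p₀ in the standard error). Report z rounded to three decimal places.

p̂ = 188/227 = 0.82819.
Standard error under H₀: √(0.75×0.25/227) = 0.02874.
z = (0.82819 − 0.75)/0.02874 = 0.07819/0.02874 = 2.721.

z = 2.721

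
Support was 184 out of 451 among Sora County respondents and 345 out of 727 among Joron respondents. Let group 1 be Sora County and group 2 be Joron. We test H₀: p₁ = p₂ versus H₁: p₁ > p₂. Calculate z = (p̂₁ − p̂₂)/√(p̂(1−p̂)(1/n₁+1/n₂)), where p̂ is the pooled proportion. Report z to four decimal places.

z = -2.2329

p̂₁ = 184/451 ≈ 0.407982, p̂₂ = 345/727 ≈ 0.474553.
Pooled p̂ = (184+345)/(451+727) = 529/1178 = 0.449066.
SE = √(p̂(1−p̂)(1/n₁+1/n₂)) = √(0.449066·0.550934·0.00359281) = √(0.000888882) = 0.029814.
z = (0.407982 − 0.474553)/0.029814 = -0.066571/0.029814 = -2.2329.
p-value = P(Z > -2.233) ≈ 0.9872.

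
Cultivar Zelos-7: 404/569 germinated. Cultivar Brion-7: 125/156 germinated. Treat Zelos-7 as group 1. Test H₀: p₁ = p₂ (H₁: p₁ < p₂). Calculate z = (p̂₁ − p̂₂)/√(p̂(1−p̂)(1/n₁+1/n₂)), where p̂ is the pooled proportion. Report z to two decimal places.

p̂₁ = 404/569 = 0.71002, p̂₂ = 125/156 = 0.80128.
Pooled p̂ = (404+125)/(569+156) = 529/725 = 0.72966.
SE = √(p̂(1−p̂)(1/n₁+1/n₂)) = √(0.72966·0.27034·0.00816773) = √(0.00161115) = 0.04014.
z = (0.71002 − 0.80128)/0.04014 = -0.09126/0.04014 = -2.27.
p-value = P(Z < -2.274) ≈ 0.0115.

z = -2.27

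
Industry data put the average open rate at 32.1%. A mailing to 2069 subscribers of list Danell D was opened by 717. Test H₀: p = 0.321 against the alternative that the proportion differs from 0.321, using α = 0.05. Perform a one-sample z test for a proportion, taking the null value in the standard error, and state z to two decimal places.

z = 2.49

p̂ = 717/2069 ≈ 0.34654.
SE = √(p₀(1−p₀)/n) = √(0.21796/2069) = 0.01026.
z = (0.34654 − 0.321)/0.01026 = 0.02554/0.01026 = 2.49.
p-value = 2·P(Z > 2.489) ≈ 0.0128; since p < α = 0.05, reject H₀.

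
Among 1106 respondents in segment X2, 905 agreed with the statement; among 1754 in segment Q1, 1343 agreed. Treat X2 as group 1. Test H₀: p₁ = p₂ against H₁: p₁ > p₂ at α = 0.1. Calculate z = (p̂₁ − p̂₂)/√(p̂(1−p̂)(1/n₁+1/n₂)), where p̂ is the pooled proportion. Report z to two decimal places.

z = 3.34

p̂₁ = 905/1106 ≈ 0.81826, p̂₂ = 1343/1754 ≈ 0.76568.
Pooled p̂ = (905+1343)/(1106+1754) = 2248/2860 = 0.78601.
SE = √(0.168196 × 0.00147428) = 0.01575.
z = (0.81826 − 0.76568)/0.01575 = 0.05258/0.01575 = 3.34.
p-value = P(Z > 3.339) ≈ 0.0004. With α = 0.1, reject H₀.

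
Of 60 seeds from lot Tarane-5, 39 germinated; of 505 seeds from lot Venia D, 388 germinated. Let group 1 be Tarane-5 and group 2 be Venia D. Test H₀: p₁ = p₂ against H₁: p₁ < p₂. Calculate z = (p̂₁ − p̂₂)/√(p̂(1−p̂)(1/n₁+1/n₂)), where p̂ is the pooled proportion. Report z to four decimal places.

p̂₁ = 39/60 = 0.650000, p̂₂ = 388/505 = 0.768317.
Pooled p̂ = (39+388)/(60+505) = 427/565 = 0.755752.
SE = √(0.184591 × 0.0186469) = 0.058669.
z = (0.650000 − 0.768317)/0.058669 = -0.118317/0.058669 = -2.0167.
p-value = P(Z < -2.017) ≈ 0.0219.

z = -2.0167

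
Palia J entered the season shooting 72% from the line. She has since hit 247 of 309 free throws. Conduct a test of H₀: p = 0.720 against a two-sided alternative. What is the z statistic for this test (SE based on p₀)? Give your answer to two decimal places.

p̂ = 247/309 = 0.7994.
SE = √(p₀(1−p₀)/n) = √(0.2016/309) = 0.0255.
z = (0.7994 − 0.72)/0.0255 = 0.0794/0.0255 = 3.11.
Two-sided p-value ≈ 2·Φ(−3.107) = 0.0019.

z = 3.11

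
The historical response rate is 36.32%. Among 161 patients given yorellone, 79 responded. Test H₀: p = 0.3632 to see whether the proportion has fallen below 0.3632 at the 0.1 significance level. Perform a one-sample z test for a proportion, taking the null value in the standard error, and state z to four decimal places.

z = 3.3635

p̂ = 79/161 ≈ 0.490683.
Standard error under H₀: √(0.3632×0.6368/161) = 0.037902.
z = (0.490683 − 0.3632)/0.037902 = 0.127483/0.037902 = 3.3635.
p-value = P(Z < 3.364) ≈ 0.9996; since p > α = 0.1, fail to reject H₀.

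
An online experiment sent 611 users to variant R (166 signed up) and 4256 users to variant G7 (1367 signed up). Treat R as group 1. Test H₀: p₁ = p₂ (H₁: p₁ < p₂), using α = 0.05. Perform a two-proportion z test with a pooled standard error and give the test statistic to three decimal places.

z = -2.464

p̂₁ = 166/611 ≈ 0.271686, p̂₂ = 1367/4256 ≈ 0.321194.
Pooled p̂ = (166+1367)/(611+4256) = 1533/4867 = 0.314978.
SE = √(p̂(1−p̂)(1/n₁+1/n₂)) = √(0.314978·0.685022·0.00187162) = √(0.000403835) = 0.020096.
z = (0.271686 − 0.321194)/0.020096 = -0.049508/0.020096 = -2.464.
p-value = P(Z < -2.464) ≈ 0.0069, so at α = 0.05 we reject H₀.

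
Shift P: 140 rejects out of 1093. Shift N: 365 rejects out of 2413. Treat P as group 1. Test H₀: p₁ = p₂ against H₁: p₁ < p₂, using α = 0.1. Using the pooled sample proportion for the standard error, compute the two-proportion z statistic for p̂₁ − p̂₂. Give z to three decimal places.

p̂₁ = 140/1093 ≈ 0.12809, p̂₂ = 365/2413 ≈ 0.15126.
Pooled p̂ = (140+365)/(1093+2413) = 505/3506 = 0.14404.
SE = √(0.123292 × 0.00132933) = 0.01280.
z = (0.12809 − 0.15126)/0.01280 = -0.02317/0.01280 = -1.810.
p-value = P(Z < -1.810) ≈ 0.0351, so at α = 0.1 we reject H₀.

z = -1.810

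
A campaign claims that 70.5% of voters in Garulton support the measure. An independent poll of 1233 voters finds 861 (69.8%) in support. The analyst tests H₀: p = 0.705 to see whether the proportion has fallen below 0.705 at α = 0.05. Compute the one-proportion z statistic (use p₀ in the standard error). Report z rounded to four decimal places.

z = -0.5161

p̂ = 861/1233 ≈ 0.698297.
SE = √(p₀(1−p₀)/n) = √(0.20798/1233) = 0.012987.
z = (0.698297 − 0.705)/0.012987 = -0.006703/0.012987 = -0.5161.
p-value = P(Z < -0.516) ≈ 0.3029; since p > α = 0.05, fail to reject H₀.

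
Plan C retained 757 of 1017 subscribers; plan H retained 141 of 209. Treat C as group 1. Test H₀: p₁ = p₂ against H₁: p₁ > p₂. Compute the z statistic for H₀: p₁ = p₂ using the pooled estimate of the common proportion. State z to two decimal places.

z = 2.07

p̂₁ = 757/1017 = 0.7443, p̂₂ = 141/209 = 0.6746.
Pooled p̂ = (757+141)/(1017+209) = 898/1226 = 0.7325.
SE = √(0.195961 × 0.00576797) = 0.0336.
z = (0.7443 − 0.6746)/0.0336 = 0.0697/0.0336 = 2.07.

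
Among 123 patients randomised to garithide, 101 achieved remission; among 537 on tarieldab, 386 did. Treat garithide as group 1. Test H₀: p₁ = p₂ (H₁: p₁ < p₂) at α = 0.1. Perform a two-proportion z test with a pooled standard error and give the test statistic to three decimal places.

p̂₁ = 101/123 ≈ 0.82114, p̂₂ = 386/537 ≈ 0.71881.
Pooled p̂ = (101+386)/(123+537) = 487/660 = 0.73788.
SE = √(0.193414 × 0.00999228) = 0.04396.
z = (0.82114 − 0.71881)/0.04396 = 0.10233/0.04396 = 2.328.
p-value = P(Z < 2.328) ≈ 0.9900. With α = 0.1, fail to reject H₀.

z = 2.328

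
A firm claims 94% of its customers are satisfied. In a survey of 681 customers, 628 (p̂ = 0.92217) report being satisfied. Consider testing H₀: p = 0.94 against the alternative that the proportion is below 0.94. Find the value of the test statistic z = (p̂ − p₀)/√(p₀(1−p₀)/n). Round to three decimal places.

z = -1.959

p̂ = 628/681 ≈ 0.92217.
Standard error under H₀: √(0.94×0.06/681) = 0.00910.
z = (0.92217 − 0.94)/0.00910 = -0.01783/0.00910 = -1.959.
p-value = P(Z < -1.959) ≈ 0.0251.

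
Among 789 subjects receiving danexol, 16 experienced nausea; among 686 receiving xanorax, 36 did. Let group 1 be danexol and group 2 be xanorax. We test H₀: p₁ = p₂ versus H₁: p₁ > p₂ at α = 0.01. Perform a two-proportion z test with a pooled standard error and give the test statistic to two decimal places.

z = -3.34

p̂₁ = 16/789 = 0.02028, p̂₂ = 36/686 = 0.05248.
Pooled p̂ = (16+36)/(789+686) = 52/1475 = 0.03525.
SE = √(p̂(1−p̂)(1/n₁+1/n₂)) = √(0.03525·0.96475·0.00272515) = √(9.26862e-05) = 0.00963.
z = (0.02028 − 0.05248)/0.00963 = -0.03220/0.00963 = -3.34.
p-value = P(Z > -3.345) ≈ 0.9996, so at α = 0.01 we fail to reject H₀.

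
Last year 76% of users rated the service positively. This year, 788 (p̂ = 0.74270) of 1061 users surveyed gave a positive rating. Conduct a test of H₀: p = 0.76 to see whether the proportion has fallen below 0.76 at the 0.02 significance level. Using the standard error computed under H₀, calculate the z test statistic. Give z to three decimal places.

p̂ = 788/1061 = 0.74270.
Under H₀, SE = √(0.76·0.24/1061) = √(0.000171913) = 0.01311.
z = (0.74270 − 0.76)/0.01311 = -0.01730/0.01311 = -1.320.
p-value = P(Z < -1.320) ≈ 0.0935; since p > α = 0.02, fail to reject H₀.

z = -1.320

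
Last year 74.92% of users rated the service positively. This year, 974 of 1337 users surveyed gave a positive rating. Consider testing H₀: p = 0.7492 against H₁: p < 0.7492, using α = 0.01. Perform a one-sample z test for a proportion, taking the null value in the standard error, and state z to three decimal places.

p̂ = 974/1337 ≈ 0.728497.
SE = √(p₀(1−p₀)/n) = √(0.1879/1337) = 0.011855.
z = (0.728497 − 0.7492)/0.011855 = -0.020703/0.011855 = -1.746.
p-value = P(Z < -1.746) ≈ 0.0404; since p > α = 0.01, fail to reject H₀.

z = -1.746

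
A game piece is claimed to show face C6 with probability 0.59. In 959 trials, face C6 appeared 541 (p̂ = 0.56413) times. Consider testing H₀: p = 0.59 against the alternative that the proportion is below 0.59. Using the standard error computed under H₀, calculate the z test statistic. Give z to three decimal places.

z = -1.629

p̂ = 541/959 = 0.56413.
SE = √(p₀(1−p₀)/n) = √(0.2419/959) = 0.01588.
z = (0.56413 − 0.59)/0.01588 = -0.02587/0.01588 = -1.629.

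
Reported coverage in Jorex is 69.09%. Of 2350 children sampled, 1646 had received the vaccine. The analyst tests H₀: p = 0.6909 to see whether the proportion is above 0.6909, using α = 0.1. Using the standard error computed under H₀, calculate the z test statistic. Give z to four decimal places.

p̂ = 1646/2350 ≈ 0.7004255.
Under H₀, SE = √(0.6909·0.3091/2350) = √(9.08754e-05) = 0.0095329.
z = (0.7004255 − 0.6909)/0.0095329 = 0.0095255/0.0095329 = 0.9992.
p-value = P(Z > 0.999) ≈ 0.1588; since p > α = 0.1, fail to reject H₀.

z = 0.9992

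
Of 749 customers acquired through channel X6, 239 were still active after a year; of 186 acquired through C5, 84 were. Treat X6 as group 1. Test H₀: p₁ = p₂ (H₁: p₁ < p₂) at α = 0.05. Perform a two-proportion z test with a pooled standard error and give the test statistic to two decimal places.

z = -3.40

p̂₁ = 239/749 ≈ 0.3191, p̂₂ = 84/186 ≈ 0.4516.
Pooled p̂ = (239+84)/(749+186) = 323/935 = 0.3455.
SE = √(p̂(1−p̂)(1/n₁+1/n₂)) = √(0.3455·0.6545·0.00671146) = √(0.00151757) = 0.0390.
z = (0.3191 − 0.4516)/0.0390 = -0.1325/0.0390 = -3.40.
p-value = P(Z < -3.402) ≈ 0.0003. With α = 0.05, reject H₀.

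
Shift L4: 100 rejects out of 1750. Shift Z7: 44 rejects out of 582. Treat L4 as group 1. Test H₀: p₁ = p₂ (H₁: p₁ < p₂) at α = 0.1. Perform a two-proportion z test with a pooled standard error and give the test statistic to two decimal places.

z = -1.60

p̂₁ = 100/1750 = 0.05714, p̂₂ = 44/582 = 0.07560.
Pooled p̂ = (100+44)/(1750+582) = 144/2332 = 0.06175.
SE = √(p̂(1−p̂)(1/n₁+1/n₂)) = √(0.06175·0.93825·0.00228964) = √(0.000132654) = 0.01152.
z = (0.05714 − 0.07560)/0.01152 = -0.01846/0.01152 = -1.60.
p-value = P(Z < -1.603) ≈ 0.0545. With α = 0.1, reject H₀.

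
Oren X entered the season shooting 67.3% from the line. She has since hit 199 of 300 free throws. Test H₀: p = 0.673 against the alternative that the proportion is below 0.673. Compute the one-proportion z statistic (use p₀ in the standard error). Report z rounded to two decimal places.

p̂ = 199/300 = 0.6633.
Standard error under H₀: √(0.673×0.327/300) = 0.0271.
z = (0.6633 − 0.673)/0.0271 = -0.0097/0.0271 = -0.36.
p-value = P(Z < -0.357) ≈ 0.3606.

z = -0.36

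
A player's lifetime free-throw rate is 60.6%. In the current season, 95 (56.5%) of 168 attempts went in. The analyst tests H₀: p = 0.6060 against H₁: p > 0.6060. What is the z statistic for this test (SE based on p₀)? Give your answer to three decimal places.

p̂ = 95/168 = 0.56548.
Under H₀, SE = √(0.606·0.394/168) = √(0.00142121) = 0.03770.
z = (0.56548 − 0.606)/0.03770 = -0.04052/0.03770 = -1.075.

z = -1.075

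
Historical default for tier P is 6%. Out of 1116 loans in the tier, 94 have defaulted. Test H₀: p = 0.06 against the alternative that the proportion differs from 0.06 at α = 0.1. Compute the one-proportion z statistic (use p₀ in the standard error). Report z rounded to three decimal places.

z = 3.408

p̂ = 94/1116 = 0.08423.
Under H₀, SE = √(0.06·0.94/1116) = √(5.05376e-05) = 0.00711.
z = (0.08423 − 0.06)/0.00711 = 0.02423/0.00711 = 3.408.
Two-sided p-value ≈ 2·Φ(−3.408) = 0.0007. With α = 0.1, reject H₀.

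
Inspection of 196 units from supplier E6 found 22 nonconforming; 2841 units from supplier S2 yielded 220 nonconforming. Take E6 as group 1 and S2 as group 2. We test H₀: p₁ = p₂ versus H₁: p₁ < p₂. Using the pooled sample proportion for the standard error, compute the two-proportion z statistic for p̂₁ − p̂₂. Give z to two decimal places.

p̂₁ = 22/196 ≈ 0.1122, p̂₂ = 220/2841 ≈ 0.0774.
Pooled p̂ = (22+220)/(196+2841) = 242/3037 = 0.0797.
SE = √(p̂(1−p̂)(1/n₁+1/n₂)) = √(0.0797·0.9203·0.00545403) = √(0.000399968) = 0.0200.
z = (0.1122 − 0.0774)/0.0200 = 0.0348/0.0200 = 1.74.
p-value = P(Z < 1.740) ≈ 0.9591.

z = 1.74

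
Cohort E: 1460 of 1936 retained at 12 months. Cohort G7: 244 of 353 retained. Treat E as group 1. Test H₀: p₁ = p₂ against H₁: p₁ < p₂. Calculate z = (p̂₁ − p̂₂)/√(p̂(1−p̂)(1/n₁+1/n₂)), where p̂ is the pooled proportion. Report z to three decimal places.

p̂₁ = 1460/1936 = 0.75413, p̂₂ = 244/353 = 0.69122.
Pooled p̂ = (1460+244)/(1936+353) = 1704/2289 = 0.74443.
SE = √(p̂(1−p̂)(1/n₁+1/n₂)) = √(0.74443·0.25557·0.00334939) = √(0.000637235) = 0.02524.
z = (0.75413 − 0.69122)/0.02524 = 0.06291/0.02524 = 2.492.
p-value = P(Z < 2.492) ≈ 0.9937.

z = 2.492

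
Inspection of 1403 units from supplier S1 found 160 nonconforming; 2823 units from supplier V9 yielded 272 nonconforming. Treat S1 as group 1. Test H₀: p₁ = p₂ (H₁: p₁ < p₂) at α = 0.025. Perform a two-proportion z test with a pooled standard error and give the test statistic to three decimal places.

z = 1.788

p̂₁ = 160/1403 = 0.114041, p̂₂ = 272/2823 = 0.096351.
Pooled p̂ = (160+272)/(1403+2823) = 432/4226 = 0.102224.
SE = √(p̂(1−p̂)(1/n₁+1/n₂)) = √(0.102224·0.897776·0.00106699) = √(9.79226e-05) = 0.009896.
z = (0.114041 − 0.096351)/0.009896 = 0.017690/0.009896 = 1.788.
p-value = P(Z < 1.788) ≈ 0.9631, so at α = 0.025 we fail to reject H₀.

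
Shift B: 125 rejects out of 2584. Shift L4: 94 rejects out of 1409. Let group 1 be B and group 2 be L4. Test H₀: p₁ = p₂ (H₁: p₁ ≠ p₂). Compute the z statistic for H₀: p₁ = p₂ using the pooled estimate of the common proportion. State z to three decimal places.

p̂₁ = 125/2584 = 0.04837, p̂₂ = 94/1409 = 0.06671.
Pooled p̂ = (125+94)/(2584+1409) = 219/3993 = 0.05485.
SE = √(0.0518379 × 0.00109672) = 0.00754.
z = (0.04837 − 0.06671)/0.00754 = -0.01834/0.00754 = -2.432.
p-value = 2·P(Z > 2.432) ≈ 0.0150.

z = -2.432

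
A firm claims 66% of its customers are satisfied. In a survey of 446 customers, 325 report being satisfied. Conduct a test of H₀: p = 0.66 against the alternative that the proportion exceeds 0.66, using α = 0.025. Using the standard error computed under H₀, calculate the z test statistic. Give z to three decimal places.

z = 3.063

p̂ = 325/446 = 0.72870.
Under H₀, SE = √(0.66·0.34/446) = √(0.000503139) = 0.02243.
z = (0.72870 − 0.66)/0.02243 = 0.06870/0.02243 = 3.063.
p-value = P(Z > 3.063) ≈ 0.0011. With α = 0.025, reject H₀.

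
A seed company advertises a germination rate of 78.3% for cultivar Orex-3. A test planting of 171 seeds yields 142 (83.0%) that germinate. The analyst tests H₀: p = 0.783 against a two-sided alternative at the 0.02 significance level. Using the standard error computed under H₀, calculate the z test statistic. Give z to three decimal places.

p̂ = 142/171 = 0.83041.
Standard error under H₀: √(0.783×0.217/171) = 0.03152.
z = (0.83041 − 0.783)/0.03152 = 0.04741/0.03152 = 1.504.
Two-sided p-value ≈ 2·Φ(−1.504) = 0.1326. With α = 0.02, fail to reject H₀.

z = 1.504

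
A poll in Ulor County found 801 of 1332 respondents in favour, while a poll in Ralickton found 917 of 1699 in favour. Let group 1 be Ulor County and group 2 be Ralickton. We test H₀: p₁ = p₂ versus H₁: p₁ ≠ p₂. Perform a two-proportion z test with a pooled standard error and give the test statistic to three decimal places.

p̂₁ = 801/1332 ≈ 0.601351, p̂₂ = 917/1699 ≈ 0.539729.
Pooled p̂ = (801+917)/(1332+1699) = 1718/3031 = 0.566810.
SE = √(p̂(1−p̂)(1/n₁+1/n₂)) = √(0.566810·0.433190·0.00133933) = √(0.000328855) = 0.018134.
z = (0.601351 − 0.539729)/0.018134 = 0.061622/0.018134 = 3.398.

z = 3.398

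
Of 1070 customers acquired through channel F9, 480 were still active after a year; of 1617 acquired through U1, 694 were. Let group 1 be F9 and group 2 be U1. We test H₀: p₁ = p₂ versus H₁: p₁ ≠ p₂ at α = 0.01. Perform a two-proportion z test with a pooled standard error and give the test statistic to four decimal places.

p̂₁ = 480/1070 ≈ 0.448598, p̂₂ = 694/1617 ≈ 0.429190.
Pooled p̂ = (480+694)/(1070+1617) = 1174/2687 = 0.436918.
SE = √(p̂(1−p̂)(1/n₁+1/n₂)) = √(0.436918·0.563082·0.00155301) = √(0.000382072) = 0.019547.
z = (0.448598 − 0.429190)/0.019547 = 0.019408/0.019547 = 0.9929.
p-value = 2·P(Z > 0.993) ≈ 0.3207; since p > α = 0.01, fail to reject H₀.

z = 0.9929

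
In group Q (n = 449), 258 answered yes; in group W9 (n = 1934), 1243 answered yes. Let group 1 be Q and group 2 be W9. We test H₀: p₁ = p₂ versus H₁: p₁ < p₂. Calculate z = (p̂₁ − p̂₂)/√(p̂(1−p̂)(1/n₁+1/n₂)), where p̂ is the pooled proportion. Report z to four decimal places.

p̂₁ = 258/449 = 0.574610, p̂₂ = 1243/1934 = 0.642709.
Pooled p̂ = (258+1243)/(449+1934) = 1501/2383 = 0.629878.
SE = √(p̂(1−p̂)(1/n₁+1/n₂)) = √(0.629878·0.370122·0.00274423) = √(0.000639768) = 0.025294.
z = (0.574610 − 0.642709)/0.025294 = -0.068099/0.025294 = -2.6923.

z = -2.6923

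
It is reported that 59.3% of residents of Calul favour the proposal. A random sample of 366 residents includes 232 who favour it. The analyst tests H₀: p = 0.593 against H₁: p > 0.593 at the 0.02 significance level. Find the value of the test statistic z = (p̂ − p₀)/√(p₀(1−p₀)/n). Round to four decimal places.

p̂ = 232/366 ≈ 0.6338798.
SE = √(p₀(1−p₀)/n) = √(0.24135/366) = 0.0256793.
z = (0.6338798 − 0.593)/0.0256793 = 0.0408798/0.0256793 = 1.5919.
p-value = P(Z > 1.592) ≈ 0.0557, so at α = 0.02 we fail to reject H₀.

z = 1.5919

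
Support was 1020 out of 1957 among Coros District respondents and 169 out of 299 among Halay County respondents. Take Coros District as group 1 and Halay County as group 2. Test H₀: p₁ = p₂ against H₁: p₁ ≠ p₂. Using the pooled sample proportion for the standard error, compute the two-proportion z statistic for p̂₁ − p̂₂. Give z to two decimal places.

p̂₁ = 1020/1957 ≈ 0.5212, p̂₂ = 169/299 ≈ 0.5652.
Pooled p̂ = (1020+169)/(1957+299) = 1189/2256 = 0.5270.
SE = √(0.249269 × 0.00385547) = 0.0310.
z = (0.5212 − 0.5652)/0.0310 = -0.0440/0.0310 = -1.42.
p-value = 2·P(Z > 1.420) ≈ 0.1557.

z = -1.42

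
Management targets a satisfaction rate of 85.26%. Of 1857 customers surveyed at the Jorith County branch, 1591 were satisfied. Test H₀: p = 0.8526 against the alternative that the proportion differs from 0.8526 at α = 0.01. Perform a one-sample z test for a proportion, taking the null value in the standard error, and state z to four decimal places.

p̂ = 1591/1857 = 0.8567582.
SE = √(p₀(1−p₀)/n) = √(0.12567/1857) = 0.0082265.
z = (0.8567582 − 0.8526)/0.0082265 = 0.0041582/0.0082265 = 0.5055.
Two-sided p-value ≈ 2·Φ(−0.505) = 0.6132, so at α = 0.01 we fail to reject H₀.

z = 0.5055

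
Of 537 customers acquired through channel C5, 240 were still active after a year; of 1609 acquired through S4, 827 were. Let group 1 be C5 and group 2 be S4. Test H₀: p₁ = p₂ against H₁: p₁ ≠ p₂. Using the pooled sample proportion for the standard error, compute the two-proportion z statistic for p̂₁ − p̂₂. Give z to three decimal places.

z = -2.691

p̂₁ = 240/537 ≈ 0.44693, p̂₂ = 827/1609 ≈ 0.51398.
Pooled p̂ = (240+827)/(537+1609) = 1067/2146 = 0.49720.
SE = √(p̂(1−p̂)(1/n₁+1/n₂)) = √(0.49720·0.50280·0.0024837) = √(0.000620906) = 0.02492.
z = (0.44693 − 0.51398)/0.02492 = -0.06705/0.02492 = -2.691.
Two-sided p-value ≈ 2·Φ(−2.691) = 0.0071.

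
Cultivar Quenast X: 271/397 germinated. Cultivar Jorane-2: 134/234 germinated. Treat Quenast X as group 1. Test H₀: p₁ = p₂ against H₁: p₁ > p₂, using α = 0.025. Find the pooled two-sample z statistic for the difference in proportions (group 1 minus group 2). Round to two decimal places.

z = 2.78

p̂₁ = 271/397 = 0.6826, p̂₂ = 134/234 = 0.5726.
Pooled p̂ = (271+134)/(397+234) = 405/631 = 0.6418.
SE = √(0.229882 × 0.0067924) = 0.0395.
z = (0.6826 − 0.5726)/0.0395 = 0.1100/0.0395 = 2.78.
p-value = P(Z > 2.783) ≈ 0.0027, so at α = 0.025 we reject H₀.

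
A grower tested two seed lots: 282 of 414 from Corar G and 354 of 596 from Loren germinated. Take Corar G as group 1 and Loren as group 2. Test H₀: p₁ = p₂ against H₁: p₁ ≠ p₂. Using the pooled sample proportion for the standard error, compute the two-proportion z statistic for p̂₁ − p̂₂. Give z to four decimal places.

p̂₁ = 282/414 ≈ 0.681159, p̂₂ = 354/596 ≈ 0.593960.
Pooled p̂ = (282+354)/(414+596) = 636/1010 = 0.629703.
SE = √(p̂(1−p̂)(1/n₁+1/n₂)) = √(0.629703·0.370297·0.00409331) = √(0.000954467) = 0.030894.
z = (0.681159 − 0.593960)/0.030894 = 0.087199/0.030894 = 2.8225.
Two-sided p-value ≈ 2·Φ(−2.823) = 0.0048.

z = 2.8225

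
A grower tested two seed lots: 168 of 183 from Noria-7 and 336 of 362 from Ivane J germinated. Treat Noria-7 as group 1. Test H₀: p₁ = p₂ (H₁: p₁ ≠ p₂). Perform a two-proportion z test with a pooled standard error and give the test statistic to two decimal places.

z = -0.42

p̂₁ = 168/183 = 0.91803, p̂₂ = 336/362 = 0.92818.
Pooled p̂ = (168+336)/(183+362) = 504/545 = 0.92477.
SE = √(0.0695699 × 0.00822691) = 0.02392.
z = (0.91803 − 0.92818)/0.02392 = -0.01015/0.02392 = -0.42.
Two-sided p-value ≈ 2·Φ(−0.424) = 0.6716.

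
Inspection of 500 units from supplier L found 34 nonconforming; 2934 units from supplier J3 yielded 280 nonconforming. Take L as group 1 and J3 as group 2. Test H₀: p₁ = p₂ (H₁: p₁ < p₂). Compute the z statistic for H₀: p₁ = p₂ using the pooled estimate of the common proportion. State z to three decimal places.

p̂₁ = 34/500 ≈ 0.068000, p̂₂ = 280/2934 ≈ 0.095433.
Pooled p̂ = (34+280)/(500+2934) = 314/3434 = 0.091439.
SE = √(0.0830775 × 0.00234083) = 0.013945.
z = (0.068000 − 0.095433)/0.013945 = -0.027433/0.013945 = -1.967.
p-value = P(Z < -1.967) ≈ 0.0246.

z = -1.967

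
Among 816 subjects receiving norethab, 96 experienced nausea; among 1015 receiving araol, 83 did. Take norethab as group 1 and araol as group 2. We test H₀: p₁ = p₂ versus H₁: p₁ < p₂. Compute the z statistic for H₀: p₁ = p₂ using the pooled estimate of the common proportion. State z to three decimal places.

z = 2.569

p̂₁ = 96/816 = 0.117647, p̂₂ = 83/1015 = 0.081773.
Pooled p̂ = (96+83)/(816+1015) = 179/1831 = 0.097761.
SE = √(p̂(1−p̂)(1/n₁+1/n₂)) = √(0.097761·0.902239·0.00221071) = √(0.000194993) = 0.013964.
z = (0.117647 − 0.081773)/0.013964 = 0.035874/0.013964 = 2.569.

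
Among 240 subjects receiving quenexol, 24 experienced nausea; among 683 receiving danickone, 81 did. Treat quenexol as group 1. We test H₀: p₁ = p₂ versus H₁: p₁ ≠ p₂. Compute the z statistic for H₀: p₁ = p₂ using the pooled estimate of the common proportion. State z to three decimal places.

p̂₁ = 24/240 = 0.10000, p̂₂ = 81/683 = 0.11859.
Pooled p̂ = (24+81)/(240+683) = 105/923 = 0.11376.
SE = √(p̂(1−p̂)(1/n₁+1/n₂)) = √(0.11376·0.88624·0.0056308) = √(0.000567687) = 0.02383.
z = (0.10000 − 0.11859)/0.02383 = -0.01859/0.02383 = -0.780.
p-value = 2·P(Z > 0.780) ≈ 0.4351.

z = -0.780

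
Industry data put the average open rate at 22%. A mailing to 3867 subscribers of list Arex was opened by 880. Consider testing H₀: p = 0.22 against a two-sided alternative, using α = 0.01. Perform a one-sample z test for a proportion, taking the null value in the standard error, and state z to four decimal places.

p̂ = 880/3867 ≈ 0.2275666.
Standard error under H₀: √(0.22×0.78/3867) = 0.0066615.
z = (0.2275666 − 0.22)/0.0066615 = 0.0075666/0.0066615 = 1.1359.
Two-sided p-value ≈ 2·Φ(−1.136) = 0.2560; since p > α = 0.01, fail to reject H₀.

z = 1.1359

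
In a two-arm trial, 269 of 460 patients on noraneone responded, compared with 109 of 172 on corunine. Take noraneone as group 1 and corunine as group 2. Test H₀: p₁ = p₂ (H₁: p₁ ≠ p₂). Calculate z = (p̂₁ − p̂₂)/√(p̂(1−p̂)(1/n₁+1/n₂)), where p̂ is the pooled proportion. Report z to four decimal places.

p̂₁ = 269/460 ≈ 0.584783, p̂₂ = 109/172 ≈ 0.633721.
Pooled p̂ = (269+109)/(460+172) = 378/632 = 0.598101.
SE = √(0.240376 × 0.00798787) = 0.043819.
z = (0.584783 − 0.633721)/0.043819 = -0.048938/0.043819 = -1.1168.

z = -1.1168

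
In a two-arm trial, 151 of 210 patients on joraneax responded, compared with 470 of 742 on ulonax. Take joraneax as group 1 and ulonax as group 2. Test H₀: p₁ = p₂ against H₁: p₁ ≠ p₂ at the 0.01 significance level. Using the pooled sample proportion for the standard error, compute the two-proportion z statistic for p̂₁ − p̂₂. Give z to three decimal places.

z = 2.300

p̂₁ = 151/210 = 0.719048, p̂₂ = 470/742 = 0.633423.
Pooled p̂ = (151+470)/(210+742) = 621/952 = 0.652311.
SE = √(p̂(1−p̂)(1/n₁+1/n₂)) = √(0.652311·0.347689·0.00610961) = √(0.00138567) = 0.037225.
z = (0.719048 − 0.633423)/0.037225 = 0.085625/0.037225 = 2.300.
Two-sided p-value ≈ 2·Φ(−2.300) = 0.0214. With α = 0.01, fail to reject H₀.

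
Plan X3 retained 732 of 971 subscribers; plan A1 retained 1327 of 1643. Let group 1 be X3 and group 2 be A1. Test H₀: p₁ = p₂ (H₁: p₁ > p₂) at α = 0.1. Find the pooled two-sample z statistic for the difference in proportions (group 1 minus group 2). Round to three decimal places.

p̂₁ = 732/971 = 0.753862, p̂₂ = 1327/1643 = 0.807669.
Pooled p̂ = (732+1327)/(971+1643) = 2059/2614 = 0.787682.
SE = √(0.167239 × 0.00163851) = 0.016554.
z = (0.753862 − 0.807669)/0.016554 = -0.053807/0.016554 = -3.250.
p-value = P(Z > -3.250) ≈ 0.9994, so at α = 0.1 we fail to reject H₀.

z = -3.250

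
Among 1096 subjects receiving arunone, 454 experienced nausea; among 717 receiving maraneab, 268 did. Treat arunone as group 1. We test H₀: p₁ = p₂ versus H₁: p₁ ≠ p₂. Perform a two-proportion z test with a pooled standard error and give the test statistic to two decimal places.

z = 1.72

p̂₁ = 454/1096 ≈ 0.4142, p̂₂ = 268/717 ≈ 0.3738.
Pooled p̂ = (454+268)/(1096+717) = 722/1813 = 0.3982.
SE = √(0.239644 × 0.00230711) = 0.0235.
z = (0.4142 − 0.3738)/0.0235 = 0.0404/0.0235 = 1.72.
Two-sided p-value ≈ 2·Φ(−1.720) = 0.0853.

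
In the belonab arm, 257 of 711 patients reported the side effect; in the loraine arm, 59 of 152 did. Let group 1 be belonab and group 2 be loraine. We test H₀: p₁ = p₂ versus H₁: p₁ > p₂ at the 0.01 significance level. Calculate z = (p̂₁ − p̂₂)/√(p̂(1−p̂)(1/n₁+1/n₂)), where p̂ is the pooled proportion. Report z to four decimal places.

p̂₁ = 257/711 = 0.361463, p̂₂ = 59/152 = 0.388158.
Pooled p̂ = (257+59)/(711+152) = 316/863 = 0.366165.
SE = √(p̂(1−p̂)(1/n₁+1/n₂)) = √(0.366165·0.633835·0.00798542) = √(0.00185332) = 0.043050.
z = (0.361463 − 0.388158)/0.043050 = -0.026695/0.043050 = -0.6201.
p-value = P(Z > -0.620) ≈ 0.7324. With α = 0.01, fail to reject H₀.

z = -0.6201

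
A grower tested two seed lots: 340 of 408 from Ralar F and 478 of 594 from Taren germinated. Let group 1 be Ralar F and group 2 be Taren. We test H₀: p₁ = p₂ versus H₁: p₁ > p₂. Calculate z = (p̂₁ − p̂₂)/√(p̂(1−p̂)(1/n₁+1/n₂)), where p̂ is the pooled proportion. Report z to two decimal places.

p̂₁ = 340/408 = 0.8333, p̂₂ = 478/594 = 0.8047.
Pooled p̂ = (340+478)/(408+594) = 818/1002 = 0.8164.
SE = √(0.149912 × 0.00413448) = 0.0249.
z = (0.8333 − 0.8047)/0.0249 = 0.0286/0.0249 = 1.15.
p-value = P(Z > 1.150) ≈ 0.1252.

z = 1.15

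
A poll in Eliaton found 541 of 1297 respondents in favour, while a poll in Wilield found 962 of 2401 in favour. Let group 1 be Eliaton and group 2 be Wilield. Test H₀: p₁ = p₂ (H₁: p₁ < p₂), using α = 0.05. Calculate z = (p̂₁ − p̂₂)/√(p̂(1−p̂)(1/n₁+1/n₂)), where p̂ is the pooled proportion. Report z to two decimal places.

p̂₁ = 541/1297 ≈ 0.4171, p̂₂ = 962/2401 ≈ 0.4007.
Pooled p̂ = (541+962)/(1297+2401) = 1503/3698 = 0.4064.
SE = √(0.241246 × 0.0011875) = 0.0169.
z = (0.4171 − 0.4007)/0.0169 = 0.0164/0.0169 = 0.97.
p-value = P(Z < 0.972) ≈ 0.8344. With α = 0.05, fail to reject H₀.

z = 0.97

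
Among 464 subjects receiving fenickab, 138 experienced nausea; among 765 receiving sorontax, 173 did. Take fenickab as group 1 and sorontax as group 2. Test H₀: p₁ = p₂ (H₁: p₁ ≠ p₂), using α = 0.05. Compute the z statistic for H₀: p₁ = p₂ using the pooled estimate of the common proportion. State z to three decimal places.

p̂₁ = 138/464 ≈ 0.29741, p̂₂ = 173/765 ≈ 0.22614.
Pooled p̂ = (138+173)/(464+765) = 311/1229 = 0.25305.
SE = √(p̂(1−p̂)(1/n₁+1/n₂)) = √(0.25305·0.74695·0.00346236) = √(0.000654443) = 0.02558.
z = (0.29741 − 0.22614)/0.02558 = 0.07127/0.02558 = 2.786.
Two-sided p-value ≈ 2·Φ(−2.786) = 0.0053; since p < α = 0.05, reject H₀.

z = 2.786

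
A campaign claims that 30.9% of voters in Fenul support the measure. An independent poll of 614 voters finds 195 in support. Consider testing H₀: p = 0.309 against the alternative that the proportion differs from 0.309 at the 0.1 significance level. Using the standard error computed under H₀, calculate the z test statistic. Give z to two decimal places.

z = 0.46

p̂ = 195/614 = 0.3176.
Standard error under H₀: √(0.309×0.691/614) = 0.0186.
z = (0.3176 − 0.309)/0.0186 = 0.0086/0.0186 = 0.46.
Two-sided p-value ≈ 2·Φ(−0.461) = 0.6451. With α = 0.1, fail to reject H₀.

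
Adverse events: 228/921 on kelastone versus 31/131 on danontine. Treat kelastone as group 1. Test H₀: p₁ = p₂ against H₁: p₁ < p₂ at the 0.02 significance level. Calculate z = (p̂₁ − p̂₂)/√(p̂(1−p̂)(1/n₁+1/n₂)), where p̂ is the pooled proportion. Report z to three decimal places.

p̂₁ = 228/921 ≈ 0.24756, p̂₂ = 31/131 ≈ 0.23664.
Pooled p̂ = (228+31)/(921+131) = 259/1052 = 0.24620.
SE = √(p̂(1−p̂)(1/n₁+1/n₂)) = √(0.24620·0.75380·0.00871936) = √(0.00161818) = 0.04023.
z = (0.24756 − 0.23664)/0.04023 = 0.01092/0.04023 = 0.271.
p-value = P(Z < 0.271) ≈ 0.6069; since p > α = 0.02, fail to reject H₀.

z = 0.271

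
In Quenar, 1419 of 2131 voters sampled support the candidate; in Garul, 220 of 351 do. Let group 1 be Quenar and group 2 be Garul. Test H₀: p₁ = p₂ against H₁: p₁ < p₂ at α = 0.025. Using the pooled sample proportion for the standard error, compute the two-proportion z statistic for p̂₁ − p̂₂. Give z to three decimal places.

z = 1.433

p̂₁ = 1419/2131 = 0.66588, p̂₂ = 220/351 = 0.62678.
Pooled p̂ = (1419+220)/(2131+351) = 1639/2482 = 0.66035.
SE = √(p̂(1−p̂)(1/n₁+1/n₂)) = √(0.66035·0.33965·0.00331827) = √(0.000744242) = 0.02728.
z = (0.66588 − 0.62678)/0.02728 = 0.03910/0.02728 = 1.433.
p-value = P(Z < 1.433) ≈ 0.9241; since p > α = 0.025, fail to reject H₀.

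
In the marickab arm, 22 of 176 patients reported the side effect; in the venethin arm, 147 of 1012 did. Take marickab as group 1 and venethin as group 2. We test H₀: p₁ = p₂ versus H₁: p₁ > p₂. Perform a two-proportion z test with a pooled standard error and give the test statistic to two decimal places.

z = -0.71

p̂₁ = 22/176 ≈ 0.1250, p̂₂ = 147/1012 ≈ 0.1453.
Pooled p̂ = (22+147)/(176+1012) = 169/1188 = 0.1423.
SE = √(p̂(1−p̂)(1/n₁+1/n₂)) = √(0.1423·0.8577·0.00666996) = √(0.000813863) = 0.0285.
z = (0.1250 − 0.1453)/0.0285 = -0.0203/0.0285 = -0.71.
p-value = P(Z > -0.710) ≈ 0.7612.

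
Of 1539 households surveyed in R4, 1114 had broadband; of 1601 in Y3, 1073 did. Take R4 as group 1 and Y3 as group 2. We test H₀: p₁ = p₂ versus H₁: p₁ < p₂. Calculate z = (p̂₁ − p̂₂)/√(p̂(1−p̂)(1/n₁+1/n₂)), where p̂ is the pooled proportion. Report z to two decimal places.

z = 3.27

p̂₁ = 1114/1539 = 0.7238, p̂₂ = 1073/1601 = 0.6702.
Pooled p̂ = (1114+1073)/(1539+1601) = 2187/3140 = 0.6965.
SE = √(0.211389 × 0.00127438) = 0.0164.
z = (0.7238 − 0.6702)/0.0164 = 0.0536/0.0164 = 3.27.
p-value = P(Z < 3.268) ≈ 0.9995.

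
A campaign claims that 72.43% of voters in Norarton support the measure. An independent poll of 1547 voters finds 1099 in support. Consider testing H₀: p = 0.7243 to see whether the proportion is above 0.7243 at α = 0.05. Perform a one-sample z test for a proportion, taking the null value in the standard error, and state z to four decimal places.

p̂ = 1099/1547 = 0.7104072.
SE = √(p₀(1−p₀)/n) = √(0.19969/1547) = 0.0113614.
z = (0.7104072 − 0.7243)/0.0113614 = -0.0138928/0.0113614 = -1.2228.
p-value = P(Z > -1.223) ≈ 0.8893, so at α = 0.05 we fail to reject H₀.

z = -1.2228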